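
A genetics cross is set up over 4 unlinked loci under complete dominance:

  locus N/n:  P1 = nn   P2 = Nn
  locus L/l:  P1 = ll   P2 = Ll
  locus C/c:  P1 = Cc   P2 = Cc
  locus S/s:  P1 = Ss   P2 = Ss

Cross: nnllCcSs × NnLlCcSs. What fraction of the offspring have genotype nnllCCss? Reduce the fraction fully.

nnllCcSs gametes: nlCS×4, nlCs×4, nlcS×4, nlcs×4
NnLlCcSs gametes: NLCS×1, NLCs×1, NLcS×1, NLcs×1, NlCS×1, NlCs×1, NlcS×1, Nlcs×1, nLCS×1, nLCs×1, nLcS×1, nLcs×1, nlCS×1, nlCs×1, nlcS×1, nlcs×1
nnllCcSs×NnLlCcSs grid (16·16=256): NnLlCCSS=4 NnLlCCSs=8 NnLlCCss=4 NnLlCcSS=8 NnLlCcSs=16 NnLlCcss=8 NnLlccSS=4 NnLlccSs=8 NnLlccss=4 NnllCCSS=4 NnllCCSs=8 NnllCCss=4 NnllCcSS=8 NnllCcSs=16 NnllCcss=8 NnllccSS=4 NnllccSs=8 Nnllccss=4 nnLlCCSS=4 nnLlCCSs=8 nnLlCCss=4 nnLlCcSS=8 nnLlCcSs=16 nnLlCcss=8 nnLlccSS=4 nnLlccSs=8 nnLlccss=4 nnllCCSS=4 nnllCCSs=8 nnllCCss=4 nnllCcSS=8 nnllCcSs=16 nnllCcss=8 nnllccSS=4 nnllccSs=8 nnllccss=4
nnllCCss hits 4/256; gcd=4; 4÷4/256÷4 = 1/64

P(nnllCCss) = 1/64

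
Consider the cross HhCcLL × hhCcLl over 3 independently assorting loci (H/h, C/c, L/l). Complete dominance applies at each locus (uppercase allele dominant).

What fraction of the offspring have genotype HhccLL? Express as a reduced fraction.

HhCcLL gametes: HCL×2, HcL×2, hCL×2, hcL×2
hhCcLl gametes: hCL×2, hCl×2, hcL×2, hcl×2
HhCcLL×hhCcLl grid (8·8=64): HhCCLL=4 HhCCLl=4 HhCcLL=8 HhCcLl=8 HhccLL=4 HhccLl=4 hhCCLL=4 hhCCLl=4 hhCcLL=8 hhCcLl=8 hhccLL=4 hhccLl=4
HhccLL hits 4/64; gcd=4; 4÷4/64÷4 = 1/16

P(HhccLL) = 1/16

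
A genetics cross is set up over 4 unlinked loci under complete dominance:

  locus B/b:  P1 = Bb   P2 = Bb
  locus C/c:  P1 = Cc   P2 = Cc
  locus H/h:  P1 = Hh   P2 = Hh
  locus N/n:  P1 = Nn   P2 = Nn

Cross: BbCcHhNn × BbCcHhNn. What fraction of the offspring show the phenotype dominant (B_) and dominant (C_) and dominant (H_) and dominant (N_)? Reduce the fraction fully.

BbCcHhNn gametes: BCHN×1, BCHn×1, BChN×1, BChn×1, BcHN×1, BcHn×1, BchN×1, Bchn×1, bCHN×1, bCHn×1, bChN×1, bChn×1, bcHN×1, bcHn×1, bchN×1, bchn×1
BbCcHhNn gametes: BCHN×1, BCHn×1, BChN×1, BChn×1, BcHN×1, BcHn×1, BchN×1, Bchn×1, bCHN×1, bCHn×1, bChN×1, bChn×1, bcHN×1, bcHn×1, bchN×1, bchn×1
BbCcHhNn×BbCcHhNn grid (16·16=256): BBCCHHNN=1 BBCCHHNn=2 BBCCHHnn=1 BBCCHhNN=2 BBCCHhNn=4 BBCCHhnn=2 BBCChhNN=1 BBCChhNn=2 BBCChhnn=1 BBCcHHNN=2 BBCcHHNn=4 BBCcHHnn=2 BBCcHhNN=4 BBCcHhNn=8 BBCcHhnn=4 BBCchhNN=2 BBCchhNn=4 BBCchhnn=2 BBccHHNN=1 BBccHHNn=2 BBccHHnn=1 BBccHhNN=2 BBccHhNn=4 BBccHhnn=2 BBcchhNN=1 BBcchhNn=2 BBcchhnn=1 BbCCHHNN=2 BbCCHHNn=4 BbCCHHnn=2 BbCCHhNN=4 BbCCHhNn=8 BbCCHhnn=4 BbCChhNN=2 BbCChhNn=4 BbCChhnn=2 BbCcHHNN=4 BbCcHHNn=8 BbCcHHnn=4 BbCcHhNN=8 BbCcHhNn=16 BbCcHhnn=8 BbCchhNN=4 BbCchhNn=8 BbCchhnn=4 BbccHHNN=2 BbccHHNn=4 BbccHHnn=2 BbccHhNN=4 BbccHhNn=8 BbccHhnn=4 BbcchhNN=2 BbcchhNn=4 Bbcchhnn=2 bbCCHHNN=1 bbCCHHNn=2 bbCCHHnn=1 bbCCHhNN=2 bbCCHhNn=4 bbCCHhnn=2 bbCChhNN=1 bbCChhNn=2 bbCChhnn=1 bbCcHHNN=2 bbCcHHNn=4 bbCcHHnn=2 bbCcHhNN=4 bbCcHhNn=8 bbCcHhnn=4 bbCchhNN=2 bbCchhNn=4 bbCchhnn=2 bbccHHNN=1 bbccHHNn=2 bbccHHnn=1 bbccHhNN=2 bbccHhNn=4 bbccHhnn=2 bbcchhNN=1 bbcchhNn=2 bbcchhnn=1
B_ C_ H_ N_ hits 81/256; gcd=1; 81÷1/256÷1 = 81/256

P(B_ C_ H_ N_) = 81/256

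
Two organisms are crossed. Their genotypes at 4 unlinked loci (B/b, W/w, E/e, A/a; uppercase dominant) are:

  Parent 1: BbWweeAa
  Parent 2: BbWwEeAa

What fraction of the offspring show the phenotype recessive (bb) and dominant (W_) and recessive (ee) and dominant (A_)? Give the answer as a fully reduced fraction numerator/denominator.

P(bb W_ ee A_) = 9/128

BbWweeAa gametes: BWeA×2, BWea×2, BweA×2, Bwea×2, bWeA×2, bWea×2, bweA×2, bwea×2
BbWwEeAa gametes: BWEA×1, BWEa×1, BWeA×1, BWea×1, BwEA×1, BwEa×1, BweA×1, Bwea×1, bWEA×1, bWEa×1, bWeA×1, bWea×1, bwEA×1, bwEa×1, bweA×1, bwea×1
BbWweeAa×BbWwEeAa grid (16·16=256): BBWWEeAA=2 BBWWEeAa=4 BBWWEeaa=2 BBWWeeAA=2 BBWWeeAa=4 BBWWeeaa=2 BBWwEeAA=4 BBWwEeAa=8 BBWwEeaa=4 BBWweeAA=4 BBWweeAa=8 BBWweeaa=4 BBwwEeAA=2 BBwwEeAa=4 BBwwEeaa=2 BBwweeAA=2 BBwweeAa=4 BBwweeaa=2 BbWWEeAA=4 BbWWEeAa=8 BbWWEeaa=4 BbWWeeAA=4 BbWWeeAa=8 BbWWeeaa=4 BbWwEeAA=8 BbWwEeAa=16 BbWwEeaa=8 BbWweeAA=8 BbWweeAa=16 BbWweeaa=8 BbwwEeAA=4 BbwwEeAa=8 BbwwEeaa=4 BbwweeAA=4 BbwweeAa=8 Bbwweeaa=4 bbWWEeAA=2 bbWWEeAa=4 bbWWEeaa=2 bbWWeeAA=2 bbWWeeAa=4 bbWWeeaa=2 bbWwEeAA=4 bbWwEeAa=8 bbWwEeaa=4 bbWweeAA=4 bbWweeAa=8 bbWweeaa=4 bbwwEeAA=2 bbwwEeAa=4 bbwwEeaa=2 bbwweeAA=2 bbwweeAa=4 bbwweeaa=2
bb W_ ee A_ hits 18/256; gcd=2; 18÷2/256÷2 = 9/128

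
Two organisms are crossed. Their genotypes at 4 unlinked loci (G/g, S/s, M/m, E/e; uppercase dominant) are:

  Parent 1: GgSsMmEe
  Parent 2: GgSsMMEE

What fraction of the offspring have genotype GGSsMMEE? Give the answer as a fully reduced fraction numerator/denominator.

GgSsMmEe gametes: GSME×1, GSMe×1, GSmE×1, GSme×1, GsME×1, GsMe×1, GsmE×1, Gsme×1, gSME×1, gSMe×1, gSmE×1, gSme×1, gsME×1, gsMe×1, gsmE×1, gsme×1
GgSsMMEE gametes: GSME×4, GsME×4, gSME×4, gsME×4
GgSsMmEe×GgSsMMEE grid (16·16=256): GGSSMMEE=4 GGSSMMEe=4 GGSSMmEE=4 GGSSMmEe=4 GGSsMMEE=8 GGSsMMEe=8 GGSsMmEE=8 GGSsMmEe=8 GGssMMEE=4 GGssMMEe=4 GGssMmEE=4 GGssMmEe=4 GgSSMMEE=8 GgSSMMEe=8 GgSSMmEE=8 GgSSMmEe=8 GgSsMMEE=16 GgSsMMEe=16 GgSsMmEE=16 GgSsMmEe=16 GgssMMEE=8 GgssMMEe=8 GgssMmEE=8 GgssMmEe=8 ggSSMMEE=4 ggSSMMEe=4 ggSSMmEE=4 ggSSMmEe=4 ggSsMMEE=8 ggSsMMEe=8 ggSsMmEE=8 ggSsMmEe=8 ggssMMEE=4 ggssMMEe=4 ggssMmEE=4 ggssMmEe=4
GGSsMMEE hits 8/256; gcd=8; 8÷8/256÷8 = 1/32

P(GGSsMMEE) = 1/32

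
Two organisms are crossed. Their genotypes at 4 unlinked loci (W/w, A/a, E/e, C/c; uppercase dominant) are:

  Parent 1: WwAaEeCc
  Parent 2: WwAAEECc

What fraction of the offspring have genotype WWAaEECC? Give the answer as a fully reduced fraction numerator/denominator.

WwAaEeCc gametes: WAEC×1, WAEc×1, WAeC×1, WAec×1, WaEC×1, WaEc×1, WaeC×1, Waec×1, wAEC×1, wAEc×1, wAeC×1, wAec×1, waEC×1, waEc×1, waeC×1, waec×1
WwAAEECc gametes: WAEC×4, WAEc×4, wAEC×4, wAEc×4
WwAaEeCc×WwAAEECc grid (16·16=256): WWAAEECC=4 WWAAEECc=8 WWAAEEcc=4 WWAAEeCC=4 WWAAEeCc=8 WWAAEecc=4 WWAaEECC=4 WWAaEECc=8 WWAaEEcc=4 WWAaEeCC=4 WWAaEeCc=8 WWAaEecc=4 WwAAEECC=8 WwAAEECc=16 WwAAEEcc=8 WwAAEeCC=8 WwAAEeCc=16 WwAAEecc=8 WwAaEECC=8 WwAaEECc=16 WwAaEEcc=8 WwAaEeCC=8 WwAaEeCc=16 WwAaEecc=8 wwAAEECC=4 wwAAEECc=8 wwAAEEcc=4 wwAAEeCC=4 wwAAEeCc=8 wwAAEecc=4 wwAaEECC=4 wwAaEECc=8 wwAaEEcc=4 wwAaEeCC=4 wwAaEeCc=8 wwAaEecc=4
WWAaEECC hits 4/256; gcd=4; 4÷4/256÷4 = 1/64

P(WWAaEECC) = 1/64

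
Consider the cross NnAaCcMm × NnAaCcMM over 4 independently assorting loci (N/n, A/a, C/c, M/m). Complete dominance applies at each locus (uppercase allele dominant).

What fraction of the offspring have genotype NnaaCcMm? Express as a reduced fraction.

NnAaCcMm gametes: NACM×1, NACm×1, NAcM×1, NAcm×1, NaCM×1, NaCm×1, NacM×1, Nacm×1, nACM×1, nACm×1, nAcM×1, nAcm×1, naCM×1, naCm×1, nacM×1, nacm×1
NnAaCcMM gametes: NACM×2, NAcM×2, NaCM×2, NacM×2, nACM×2, nAcM×2, naCM×2, nacM×2
NnAaCcMm×NnAaCcMM grid (16·16=256): NNAACCMM=2 NNAACCMm=2 NNAACcMM=4 NNAACcMm=4 NNAAccMM=2 NNAAccMm=2 NNAaCCMM=4 NNAaCCMm=4 NNAaCcMM=8 NNAaCcMm=8 NNAaccMM=4 NNAaccMm=4 NNaaCCMM=2 NNaaCCMm=2 NNaaCcMM=4 NNaaCcMm=4 NNaaccMM=2 NNaaccMm=2 NnAACCMM=4 NnAACCMm=4 NnAACcMM=8 NnAACcMm=8 NnAAccMM=4 NnAAccMm=4 NnAaCCMM=8 NnAaCCMm=8 NnAaCcMM=16 NnAaCcMm=16 NnAaccMM=8 NnAaccMm=8 NnaaCCMM=4 NnaaCCMm=4 NnaaCcMM=8 NnaaCcMm=8 NnaaccMM=4 NnaaccMm=4 nnAACCMM=2 nnAACCMm=2 nnAACcMM=4 nnAACcMm=4 nnAAccMM=2 nnAAccMm=2 nnAaCCMM=4 nnAaCCMm=4 nnAaCcMM=8 nnAaCcMm=8 nnAaccMM=4 nnAaccMm=4 nnaaCCMM=2 nnaaCCMm=2 nnaaCcMM=4 nnaaCcMm=4 nnaaccMM=2 nnaaccMm=2
NnaaCcMm hits 8/256; gcd=8; 8÷8/256÷8 = 1/32

P(NnaaCcMm) = 1/32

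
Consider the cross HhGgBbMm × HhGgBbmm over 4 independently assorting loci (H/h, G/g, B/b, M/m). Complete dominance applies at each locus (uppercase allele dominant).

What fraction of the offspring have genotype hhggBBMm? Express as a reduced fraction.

P(hhggBBMm) = 1/128

HhGgBbMm gametes: HGBM×1, HGBm×1, HGbM×1, HGbm×1, HgBM×1, HgBm×1, HgbM×1, Hgbm×1, hGBM×1, hGBm×1, hGbM×1, hGbm×1, hgBM×1, hgBm×1, hgbM×1, hgbm×1
HhGgBbmm gametes: HGBm×2, HGbm×2, HgBm×2, Hgbm×2, hGBm×2, hGbm×2, hgBm×2, hgbm×2
HhGgBbMm×HhGgBbmm grid (16·16=256): HHGGBBMm=2 HHGGBBmm=2 HHGGBbMm=4 HHGGBbmm=4 HHGGbbMm=2 HHGGbbmm=2 HHGgBBMm=4 HHGgBBmm=4 HHGgBbMm=8 HHGgBbmm=8 HHGgbbMm=4 HHGgbbmm=4 HHggBBMm=2 HHggBBmm=2 HHggBbMm=4 HHggBbmm=4 HHggbbMm=2 HHggbbmm=2 HhGGBBMm=4 HhGGBBmm=4 HhGGBbMm=8 HhGGBbmm=8 HhGGbbMm=4 HhGGbbmm=4 HhGgBBMm=8 HhGgBBmm=8 HhGgBbMm=16 HhGgBbmm=16 HhGgbbMm=8 HhGgbbmm=8 HhggBBMm=4 HhggBBmm=4 HhggBbMm=8 HhggBbmm=8 HhggbbMm=4 Hhggbbmm=4 hhGGBBMm=2 hhGGBBmm=2 hhGGBbMm=4 hhGGBbmm=4 hhGGbbMm=2 hhGGbbmm=2 hhGgBBMm=4 hhGgBBmm=4 hhGgBbMm=8 hhGgBbmm=8 hhGgbbMm=4 hhGgbbmm=4 hhggBBMm=2 hhggBBmm=2 hhggBbMm=4 hhggBbmm=4 hhggbbMm=2 hhggbbmm=2
hhggBBMm hits 2/256; gcd=2; 2÷2/256÷2 = 1/128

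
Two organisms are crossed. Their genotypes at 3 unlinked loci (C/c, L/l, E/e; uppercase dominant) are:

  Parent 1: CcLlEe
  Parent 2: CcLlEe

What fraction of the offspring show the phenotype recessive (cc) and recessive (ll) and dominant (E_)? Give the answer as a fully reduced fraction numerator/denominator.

CcLlEe gametes: CLE×1, CLe×1, ClE×1, Cle×1, cLE×1, cLe×1, clE×1, cle×1
CcLlEe gametes: CLE×1, CLe×1, ClE×1, Cle×1, cLE×1, cLe×1, clE×1, cle×1
CcLlEe×CcLlEe grid (8·8=64): CCLLEE=1 CCLLEe=2 CCLLee=1 CCLlEE=2 CCLlEe=4 CCLlee=2 CCllEE=1 CCllEe=2 CCllee=1 CcLLEE=2 CcLLEe=4 CcLLee=2 CcLlEE=4 CcLlEe=8 CcLlee=4 CcllEE=2 CcllEe=4 Ccllee=2 ccLLEE=1 ccLLEe=2 ccLLee=1 ccLlEE=2 ccLlEe=4 ccLlee=2 ccllEE=1 ccllEe=2 ccllee=1
cc ll E_ hits 3/64; gcd=1; 3÷1/64÷1 = 3/64

P(cc ll E_) = 3/64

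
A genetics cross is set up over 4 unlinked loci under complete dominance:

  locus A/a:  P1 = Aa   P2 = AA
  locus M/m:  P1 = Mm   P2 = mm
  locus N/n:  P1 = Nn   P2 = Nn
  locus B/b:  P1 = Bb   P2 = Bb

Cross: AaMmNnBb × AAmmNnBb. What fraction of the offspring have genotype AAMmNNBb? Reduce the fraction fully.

AaMmNnBb gametes: AMNB×1, AMNb×1, AMnB×1, AMnb×1, AmNB×1, AmNb×1, AmnB×1, Amnb×1, aMNB×1, aMNb×1, aMnB×1, aMnb×1, amNB×1, amNb×1, amnB×1, amnb×1
AAmmNnBb gametes: AmNB×4, AmNb×4, AmnB×4, Amnb×4
AaMmNnBb×AAmmNnBb grid (16·16=256): AAMmNNBB=4 AAMmNNBb=8 AAMmNNbb=4 AAMmNnBB=8 AAMmNnBb=16 AAMmNnbb=8 AAMmnnBB=4 AAMmnnBb=8 AAMmnnbb=4 AAmmNNBB=4 AAmmNNBb=8 AAmmNNbb=4 AAmmNnBB=8 AAmmNnBb=16 AAmmNnbb=8 AAmmnnBB=4 AAmmnnBb=8 AAmmnnbb=4 AaMmNNBB=4 AaMmNNBb=8 AaMmNNbb=4 AaMmNnBB=8 AaMmNnBb=16 AaMmNnbb=8 AaMmnnBB=4 AaMmnnBb=8 AaMmnnbb=4 AammNNBB=4 AammNNBb=8 AammNNbb=4 AammNnBB=8 AammNnBb=16 AammNnbb=8 AammnnBB=4 AammnnBb=8 Aammnnbb=4
AAMmNNBb hits 8/256; gcd=8; 8÷8/256÷8 = 1/32

P(AAMmNNBb) = 1/32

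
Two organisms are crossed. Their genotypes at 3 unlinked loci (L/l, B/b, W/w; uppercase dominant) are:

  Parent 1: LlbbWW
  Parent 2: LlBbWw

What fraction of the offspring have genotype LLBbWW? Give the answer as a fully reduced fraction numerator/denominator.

LlbbWW gametes: LbW×4, lbW×4
LlBbWw gametes: LBW×1, LBw×1, LbW×1, Lbw×1, lBW×1, lBw×1, lbW×1, lbw×1
LlbbWW×LlBbWw grid (8·8=64): LLBbWW=4 LLBbWw=4 LLbbWW=4 LLbbWw=4 LlBbWW=8 LlBbWw=8 LlbbWW=8 LlbbWw=8 llBbWW=4 llBbWw=4 llbbWW=4 llbbWw=4
LLBbWW hits 4/64; gcd=4; 4÷4/64÷4 = 1/16

P(LLBbWW) = 1/16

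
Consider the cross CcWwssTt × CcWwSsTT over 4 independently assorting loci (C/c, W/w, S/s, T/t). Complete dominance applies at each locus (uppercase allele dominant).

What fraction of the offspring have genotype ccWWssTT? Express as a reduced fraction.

CcWwssTt gametes: CWsT×2, CWst×2, CwsT×2, Cwst×2, cWsT×2, cWst×2, cwsT×2, cwst×2
CcWwSsTT gametes: CWST×2, CWsT×2, CwST×2, CwsT×2, cWST×2, cWsT×2, cwST×2, cwsT×2
CcWwssTt×CcWwSsTT grid (16·16=256): CCWWSsTT=4 CCWWSsTt=4 CCWWssTT=4 CCWWssTt=4 CCWwSsTT=8 CCWwSsTt=8 CCWwssTT=8 CCWwssTt=8 CCwwSsTT=4 CCwwSsTt=4 CCwwssTT=4 CCwwssTt=4 CcWWSsTT=8 CcWWSsTt=8 CcWWssTT=8 CcWWssTt=8 CcWwSsTT=16 CcWwSsTt=16 CcWwssTT=16 CcWwssTt=16 CcwwSsTT=8 CcwwSsTt=8 CcwwssTT=8 CcwwssTt=8 ccWWSsTT=4 ccWWSsTt=4 ccWWssTT=4 ccWWssTt=4 ccWwSsTT=8 ccWwSsTt=8 ccWwssTT=8 ccWwssTt=8 ccwwSsTT=4 ccwwSsTt=4 ccwwssTT=4 ccwwssTt=4
ccWWssTT hits 4/256; gcd=4; 4÷4/256÷4 = 1/64

P(ccWWssTT) = 1/64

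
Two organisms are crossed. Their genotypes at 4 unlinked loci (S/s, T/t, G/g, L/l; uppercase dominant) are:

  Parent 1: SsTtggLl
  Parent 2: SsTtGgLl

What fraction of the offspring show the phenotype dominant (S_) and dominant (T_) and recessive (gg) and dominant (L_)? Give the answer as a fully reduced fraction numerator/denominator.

P(S_ T_ gg L_) = 27/128

SsTtggLl gametes: STgL×2, STgl×2, StgL×2, Stgl×2, sTgL×2, sTgl×2, stgL×2, stgl×2
SsTtGgLl gametes: STGL×1, STGl×1, STgL×1, STgl×1, StGL×1, StGl×1, StgL×1, Stgl×1, sTGL×1, sTGl×1, sTgL×1, sTgl×1, stGL×1, stGl×1, stgL×1, stgl×1
SsTtggLl×SsTtGgLl grid (16·16=256): SSTTGgLL=2 SSTTGgLl=4 SSTTGgll=2 SSTTggLL=2 SSTTggLl=4 SSTTggll=2 SSTtGgLL=4 SSTtGgLl=8 SSTtGgll=4 SSTtggLL=4 SSTtggLl=8 SSTtggll=4 SSttGgLL=2 SSttGgLl=4 SSttGgll=2 SSttggLL=2 SSttggLl=4 SSttggll=2 SsTTGgLL=4 SsTTGgLl=8 SsTTGgll=4 SsTTggLL=4 SsTTggLl=8 SsTTggll=4 SsTtGgLL=8 SsTtGgLl=16 SsTtGgll=8 SsTtggLL=8 SsTtggLl=16 SsTtggll=8 SsttGgLL=4 SsttGgLl=8 SsttGgll=4 SsttggLL=4 SsttggLl=8 Ssttggll=4 ssTTGgLL=2 ssTTGgLl=4 ssTTGgll=2 ssTTggLL=2 ssTTggLl=4 ssTTggll=2 ssTtGgLL=4 ssTtGgLl=8 ssTtGgll=4 ssTtggLL=4 ssTtggLl=8 ssTtggll=4 ssttGgLL=2 ssttGgLl=4 ssttGgll=2 ssttggLL=2 ssttggLl=4 ssttggll=2
S_ T_ gg L_ hits 54/256; gcd=2; 54÷2/256÷2 = 27/128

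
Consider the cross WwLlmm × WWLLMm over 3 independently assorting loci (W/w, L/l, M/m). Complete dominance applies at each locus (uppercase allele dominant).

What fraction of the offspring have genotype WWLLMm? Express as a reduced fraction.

WwLlmm gametes: WLm×2, Wlm×2, wLm×2, wlm×2
WWLLMm gametes: WLM×4, WLm×4
WwLlmm×WWLLMm grid (8·8=64): WWLLMm=8 WWLLmm=8 WWLlMm=8 WWLlmm=8 WwLLMm=8 WwLLmm=8 WwLlMm=8 WwLlmm=8
WWLLMm hits 8/64; gcd=8; 8÷8/64÷8 = 1/8

P(WWLLMm) = 1/8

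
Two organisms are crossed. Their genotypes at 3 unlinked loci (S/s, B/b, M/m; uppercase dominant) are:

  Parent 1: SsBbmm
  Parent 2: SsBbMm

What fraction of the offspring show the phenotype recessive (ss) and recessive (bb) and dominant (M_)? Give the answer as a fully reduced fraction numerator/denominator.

SsBbmm gametes: SBm×2, Sbm×2, sBm×2, sbm×2
SsBbMm gametes: SBM×1, SBm×1, SbM×1, Sbm×1, sBM×1, sBm×1, sbM×1, sbm×1
SsBbmm×SsBbMm grid (8·8=64): SSBBMm=2 SSBBmm=2 SSBbMm=4 SSBbmm=4 SSbbMm=2 SSbbmm=2 SsBBMm=4 SsBBmm=4 SsBbMm=8 SsBbmm=8 SsbbMm=4 Ssbbmm=4 ssBBMm=2 ssBBmm=2 ssBbMm=4 ssBbmm=4 ssbbMm=2 ssbbmm=2
ss bb M_ hits 2/64; gcd=2; 2÷2/64÷2 = 1/32

P(ss bb M_) = 1/32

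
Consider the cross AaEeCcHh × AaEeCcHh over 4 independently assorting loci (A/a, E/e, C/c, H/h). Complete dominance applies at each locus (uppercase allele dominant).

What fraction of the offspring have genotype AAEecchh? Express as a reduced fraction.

P(AAEecchh) = 1/128

AaEeCcHh gametes: AECH×1, AECh×1, AEcH×1, AEch×1, AeCH×1, AeCh×1, AecH×1, Aech×1, aECH×1, aECh×1, aEcH×1, aEch×1, aeCH×1, aeCh×1, aecH×1, aech×1
AaEeCcHh gametes: AECH×1, AECh×1, AEcH×1, AEch×1, AeCH×1, AeCh×1, AecH×1, Aech×1, aECH×1, aECh×1, aEcH×1, aEch×1, aeCH×1, aeCh×1, aecH×1, aech×1
AaEeCcHh×AaEeCcHh grid (16·16=256): AAEECCHH=1 AAEECCHh=2 AAEECChh=1 AAEECcHH=2 AAEECcHh=4 AAEECchh=2 AAEEccHH=1 AAEEccHh=2 AAEEcchh=1 AAEeCCHH=2 AAEeCCHh=4 AAEeCChh=2 AAEeCcHH=4 AAEeCcHh=8 AAEeCchh=4 AAEeccHH=2 AAEeccHh=4 AAEecchh=2 AAeeCCHH=1 AAeeCCHh=2 AAeeCChh=1 AAeeCcHH=2 AAeeCcHh=4 AAeeCchh=2 AAeeccHH=1 AAeeccHh=2 AAeecchh=1 AaEECCHH=2 AaEECCHh=4 AaEECChh=2 AaEECcHH=4 AaEECcHh=8 AaEECchh=4 AaEEccHH=2 AaEEccHh=4 AaEEcchh=2 AaEeCCHH=4 AaEeCCHh=8 AaEeCChh=4 AaEeCcHH=8 AaEeCcHh=16 AaEeCchh=8 AaEeccHH=4 AaEeccHh=8 AaEecchh=4 AaeeCCHH=2 AaeeCCHh=4 AaeeCChh=2 AaeeCcHH=4 AaeeCcHh=8 AaeeCchh=4 AaeeccHH=2 AaeeccHh=4 Aaeecchh=2 aaEECCHH=1 aaEECCHh=2 aaEECChh=1 aaEECcHH=2 aaEECcHh=4 aaEECchh=2 aaEEccHH=1 aaEEccHh=2 aaEEcchh=1 aaEeCCHH=2 aaEeCCHh=4 aaEeCChh=2 aaEeCcHH=4 aaEeCcHh=8 aaEeCchh=4 aaEeccHH=2 aaEeccHh=4 aaEecchh=2 aaeeCCHH=1 aaeeCCHh=2 aaeeCChh=1 aaeeCcHH=2 aaeeCcHh=4 aaeeCchh=2 aaeeccHH=1 aaeeccHh=2 aaeecchh=1
AAEecchh hits 2/256; gcd=2; 2÷2/256÷2 = 1/128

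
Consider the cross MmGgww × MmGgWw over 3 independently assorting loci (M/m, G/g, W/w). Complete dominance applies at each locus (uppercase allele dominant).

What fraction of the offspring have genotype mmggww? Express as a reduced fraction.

MmGgww gametes: MGw×2, Mgw×2, mGw×2, mgw×2
MmGgWw gametes: MGW×1, MGw×1, MgW×1, Mgw×1, mGW×1, mGw×1, mgW×1, mgw×1
MmGgww×MmGgWw grid (8·8=64): MMGGWw=2 MMGGww=2 MMGgWw=4 MMGgww=4 MMggWw=2 MMggww=2 MmGGWw=4 MmGGww=4 MmGgWw=8 MmGgww=8 MmggWw=4 Mmggww=4 mmGGWw=2 mmGGww=2 mmGgWw=4 mmGgww=4 mmggWw=2 mmggww=2
mmggww hits 2/64; gcd=2; 2÷2/64÷2 = 1/32

P(mmggww) = 1/32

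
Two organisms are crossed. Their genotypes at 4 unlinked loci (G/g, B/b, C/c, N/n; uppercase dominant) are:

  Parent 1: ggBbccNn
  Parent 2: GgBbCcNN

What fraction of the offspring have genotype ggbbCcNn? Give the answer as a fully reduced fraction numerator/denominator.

ggBbccNn gametes: gBcN×4, gBcn×4, gbcN×4, gbcn×4
GgBbCcNN gametes: GBCN×2, GBcN×2, GbCN×2, GbcN×2, gBCN×2, gBcN×2, gbCN×2, gbcN×2
ggBbccNn×GgBbCcNN grid (16·16=256): GgBBCcNN=8 GgBBCcNn=8 GgBBccNN=8 GgBBccNn=8 GgBbCcNN=16 GgBbCcNn=16 GgBbccNN=16 GgBbccNn=16 GgbbCcNN=8 GgbbCcNn=8 GgbbccNN=8 GgbbccNn=8 ggBBCcNN=8 ggBBCcNn=8 ggBBccNN=8 ggBBccNn=8 ggBbCcNN=16 ggBbCcNn=16 ggBbccNN=16 ggBbccNn=16 ggbbCcNN=8 ggbbCcNn=8 ggbbccNN=8 ggbbccNn=8
ggbbCcNn hits 8/256; gcd=8; 8÷8/256÷8 = 1/32

P(ggbbCcNn) = 1/32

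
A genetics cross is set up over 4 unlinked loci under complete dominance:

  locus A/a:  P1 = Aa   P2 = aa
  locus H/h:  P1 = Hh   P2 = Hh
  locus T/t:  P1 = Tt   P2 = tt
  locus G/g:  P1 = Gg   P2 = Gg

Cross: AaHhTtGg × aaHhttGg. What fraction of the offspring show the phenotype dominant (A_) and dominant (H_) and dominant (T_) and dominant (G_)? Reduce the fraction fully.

P(A_ H_ T_ G_) = 9/64

AaHhTtGg gametes: AHTG×1, AHTg×1, AHtG×1, AHtg×1, AhTG×1, AhTg×1, AhtG×1, Ahtg×1, aHTG×1, aHTg×1, aHtG×1, aHtg×1, ahTG×1, ahTg×1, ahtG×1, ahtg×1
aaHhttGg gametes: aHtG×4, aHtg×4, ahtG×4, ahtg×4
AaHhTtGg×aaHhttGg grid (16·16=256): AaHHTtGG=4 AaHHTtGg=8 AaHHTtgg=4 AaHHttGG=4 AaHHttGg=8 AaHHttgg=4 AaHhTtGG=8 AaHhTtGg=16 AaHhTtgg=8 AaHhttGG=8 AaHhttGg=16 AaHhttgg=8 AahhTtGG=4 AahhTtGg=8 AahhTtgg=4 AahhttGG=4 AahhttGg=8 Aahhttgg=4 aaHHTtGG=4 aaHHTtGg=8 aaHHTtgg=4 aaHHttGG=4 aaHHttGg=8 aaHHttgg=4 aaHhTtGG=8 aaHhTtGg=16 aaHhTtgg=8 aaHhttGG=8 aaHhttGg=16 aaHhttgg=8 aahhTtGG=4 aahhTtGg=8 aahhTtgg=4 aahhttGG=4 aahhttGg=8 aahhttgg=4
A_ H_ T_ G_ hits 36/256; gcd=4; 36÷4/256÷4 = 9/64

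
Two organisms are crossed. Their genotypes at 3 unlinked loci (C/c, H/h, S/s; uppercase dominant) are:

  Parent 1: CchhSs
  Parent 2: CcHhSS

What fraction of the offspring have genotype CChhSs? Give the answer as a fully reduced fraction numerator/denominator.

CchhSs gametes: ChS×2, Chs×2, chS×2, chs×2
CcHhSS gametes: CHS×2, ChS×2, cHS×2, chS×2
CchhSs×CcHhSS grid (8·8=64): CCHhSS=4 CCHhSs=4 CChhSS=4 CChhSs=4 CcHhSS=8 CcHhSs=8 CchhSS=8 CchhSs=8 ccHhSS=4 ccHhSs=4 cchhSS=4 cchhSs=4
CChhSs hits 4/64; gcd=4; 4÷4/64÷4 = 1/16

P(CChhSs) = 1/16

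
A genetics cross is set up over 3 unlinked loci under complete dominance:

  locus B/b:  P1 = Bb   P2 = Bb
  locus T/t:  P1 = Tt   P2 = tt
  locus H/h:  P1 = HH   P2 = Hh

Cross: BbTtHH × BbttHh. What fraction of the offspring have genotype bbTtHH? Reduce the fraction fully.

BbTtHH gametes: BTH×2, BtH×2, bTH×2, btH×2
BbttHh gametes: BtH×2, Bth×2, btH×2, bth×2
BbTtHH×BbttHh grid (8·8=64): BBTtHH=4 BBTtHh=4 BBttHH=4 BBttHh=4 BbTtHH=8 BbTtHh=8 BbttHH=8 BbttHh=8 bbTtHH=4 bbTtHh=4 bbttHH=4 bbttHh=4
bbTtHH hits 4/64; gcd=4; 4÷4/64÷4 = 1/16

P(bbTtHH) = 1/16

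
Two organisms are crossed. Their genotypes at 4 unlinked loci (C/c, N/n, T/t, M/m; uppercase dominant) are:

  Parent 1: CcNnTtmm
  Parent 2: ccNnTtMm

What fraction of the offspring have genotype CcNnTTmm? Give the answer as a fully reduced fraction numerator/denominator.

CcNnTtmm gametes: CNTm×2, CNtm×2, CnTm×2, Cntm×2, cNTm×2, cNtm×2, cnTm×2, cntm×2
ccNnTtMm gametes: cNTM×2, cNTm×2, cNtM×2, cNtm×2, cnTM×2, cnTm×2, cntM×2, cntm×2
CcNnTtmm×ccNnTtMm grid (16·16=256): CcNNTTMm=4 CcNNTTmm=4 CcNNTtMm=8 CcNNTtmm=8 CcNNttMm=4 CcNNttmm=4 CcNnTTMm=8 CcNnTTmm=8 CcNnTtMm=16 CcNnTtmm=16 CcNnttMm=8 CcNnttmm=8 CcnnTTMm=4 CcnnTTmm=4 CcnnTtMm=8 CcnnTtmm=8 CcnnttMm=4 Ccnnttmm=4 ccNNTTMm=4 ccNNTTmm=4 ccNNTtMm=8 ccNNTtmm=8 ccNNttMm=4 ccNNttmm=4 ccNnTTMm=8 ccNnTTmm=8 ccNnTtMm=16 ccNnTtmm=16 ccNnttMm=8 ccNnttmm=8 ccnnTTMm=4 ccnnTTmm=4 ccnnTtMm=8 ccnnTtmm=8 ccnnttMm=4 ccnnttmm=4
CcNnTTmm hits 8/256; gcd=8; 8÷8/256÷8 = 1/32

P(CcNnTTmm) = 1/32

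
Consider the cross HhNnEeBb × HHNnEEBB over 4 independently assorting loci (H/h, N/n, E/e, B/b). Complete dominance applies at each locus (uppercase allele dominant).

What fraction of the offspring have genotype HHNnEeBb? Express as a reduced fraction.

HhNnEeBb gametes: HNEB×1, HNEb×1, HNeB×1, HNeb×1, HnEB×1, HnEb×1, HneB×1, Hneb×1, hNEB×1, hNEb×1, hNeB×1, hNeb×1, hnEB×1, hnEb×1, hneB×1, hneb×1
HHNnEEBB gametes: HNEB×8, HnEB×8
HhNnEeBb×HHNnEEBB grid (16·16=256): HHNNEEBB=8 HHNNEEBb=8 HHNNEeBB=8 HHNNEeBb=8 HHNnEEBB=16 HHNnEEBb=16 HHNnEeBB=16 HHNnEeBb=16 HHnnEEBB=8 HHnnEEBb=8 HHnnEeBB=8 HHnnEeBb=8 HhNNEEBB=8 HhNNEEBb=8 HhNNEeBB=8 HhNNEeBb=8 HhNnEEBB=16 HhNnEEBb=16 HhNnEeBB=16 HhNnEeBb=16 HhnnEEBB=8 HhnnEEBb=8 HhnnEeBB=8 HhnnEeBb=8
HHNnEeBb hits 16/256; gcd=16; 16÷16/256÷16 = 1/16

P(HHNnEeBb) = 1/16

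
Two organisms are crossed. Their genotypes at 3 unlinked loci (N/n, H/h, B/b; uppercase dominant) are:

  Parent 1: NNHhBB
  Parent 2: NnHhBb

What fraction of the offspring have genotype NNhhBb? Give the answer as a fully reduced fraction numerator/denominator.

NNHhBB gametes: NHB×4, NhB×4
NnHhBb gametes: NHB×1, NHb×1, NhB×1, Nhb×1, nHB×1, nHb×1, nhB×1, nhb×1
NNHhBB×NnHhBb grid (8·8=64): NNHHBB=4 NNHHBb=4 NNHhBB=8 NNHhBb=8 NNhhBB=4 NNhhBb=4 NnHHBB=4 NnHHBb=4 NnHhBB=8 NnHhBb=8 NnhhBB=4 NnhhBb=4
NNhhBb hits 4/64; gcd=4; 4÷4/64÷4 = 1/16

P(NNhhBb) = 1/16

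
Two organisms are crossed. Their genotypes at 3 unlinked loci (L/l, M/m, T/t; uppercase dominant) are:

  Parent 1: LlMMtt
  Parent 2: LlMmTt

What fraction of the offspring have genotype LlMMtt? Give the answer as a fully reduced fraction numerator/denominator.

P(LlMMtt) = 1/8

LlMMtt gametes: LMt×4, lMt×4
LlMmTt gametes: LMT×1, LMt×1, LmT×1, Lmt×1, lMT×1, lMt×1, lmT×1, lmt×1
LlMMtt×LlMmTt grid (8·8=64): LLMMTt=4 LLMMtt=4 LLMmTt=4 LLMmtt=4 LlMMTt=8 LlMMtt=8 LlMmTt=8 LlMmtt=8 llMMTt=4 llMMtt=4 llMmTt=4 llMmtt=4
LlMMtt hits 8/64; gcd=8; 8÷8/64÷8 = 1/8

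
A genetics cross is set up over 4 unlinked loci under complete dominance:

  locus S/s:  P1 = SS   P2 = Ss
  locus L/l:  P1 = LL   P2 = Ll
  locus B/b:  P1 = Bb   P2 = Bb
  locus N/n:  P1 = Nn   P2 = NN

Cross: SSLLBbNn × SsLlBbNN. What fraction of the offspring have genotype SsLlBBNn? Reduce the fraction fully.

SSLLBbNn gametes: SLBN×4, SLBn×4, SLbN×4, SLbn×4
SsLlBbNN gametes: SLBN×2, SLbN×2, SlBN×2, SlbN×2, sLBN×2, sLbN×2, slBN×2, slbN×2
SSLLBbNn×SsLlBbNN grid (16·16=256): SSLLBBNN=8 SSLLBBNn=8 SSLLBbNN=16 SSLLBbNn=16 SSLLbbNN=8 SSLLbbNn=8 SSLlBBNN=8 SSLlBBNn=8 SSLlBbNN=16 SSLlBbNn=16 SSLlbbNN=8 SSLlbbNn=8 SsLLBBNN=8 SsLLBBNn=8 SsLLBbNN=16 SsLLBbNn=16 SsLLbbNN=8 SsLLbbNn=8 SsLlBBNN=8 SsLlBBNn=8 SsLlBbNN=16 SsLlBbNn=16 SsLlbbNN=8 SsLlbbNn=8
SsLlBBNn hits 8/256; gcd=8; 8÷8/256÷8 = 1/32

P(SsLlBBNn) = 1/32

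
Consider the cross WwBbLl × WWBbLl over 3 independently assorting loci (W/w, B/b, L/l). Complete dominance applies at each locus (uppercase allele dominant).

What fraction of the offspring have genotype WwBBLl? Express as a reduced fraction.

P(WwBBLl) = 1/16

WwBbLl gametes: WBL×1, WBl×1, WbL×1, Wbl×1, wBL×1, wBl×1, wbL×1, wbl×1
WWBbLl gametes: WBL×2, WBl×2, WbL×2, Wbl×2
WwBbLl×WWBbLl grid (8·8=64): WWBBLL=2 WWBBLl=4 WWBBll=2 WWBbLL=4 WWBbLl=8 WWBbll=4 WWbbLL=2 WWbbLl=4 WWbbll=2 WwBBLL=2 WwBBLl=4 WwBBll=2 WwBbLL=4 WwBbLl=8 WwBbll=4 WwbbLL=2 WwbbLl=4 Wwbbll=2
WwBBLl hits 4/64; gcd=4; 4÷4/64÷4 = 1/16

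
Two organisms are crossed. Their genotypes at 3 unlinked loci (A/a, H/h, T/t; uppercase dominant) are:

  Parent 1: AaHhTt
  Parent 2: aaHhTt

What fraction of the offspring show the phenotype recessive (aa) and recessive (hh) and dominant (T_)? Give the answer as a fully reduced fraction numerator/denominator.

AaHhTt gametes: AHT×1, AHt×1, AhT×1, Aht×1, aHT×1, aHt×1, ahT×1, aht×1
aaHhTt gametes: aHT×2, aHt×2, ahT×2, aht×2
AaHhTt×aaHhTt grid (8·8=64): AaHHTT=2 AaHHTt=4 AaHHtt=2 AaHhTT=4 AaHhTt=8 AaHhtt=4 AahhTT=2 AahhTt=4 Aahhtt=2 aaHHTT=2 aaHHTt=4 aaHHtt=2 aaHhTT=4 aaHhTt=8 aaHhtt=4 aahhTT=2 aahhTt=4 aahhtt=2
aa hh T_ hits 6/64; gcd=2; 6÷2/64÷2 = 3/32

P(aa hh T_) = 3/32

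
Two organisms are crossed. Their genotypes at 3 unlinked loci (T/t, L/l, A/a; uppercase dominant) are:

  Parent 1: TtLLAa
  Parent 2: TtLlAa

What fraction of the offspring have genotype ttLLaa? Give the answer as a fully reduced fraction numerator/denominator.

P(ttLLaa) = 1/32

TtLLAa gametes: TLA×2, TLa×2, tLA×2, tLa×2
TtLlAa gametes: TLA×1, TLa×1, TlA×1, Tla×1, tLA×1, tLa×1, tlA×1, tla×1
TtLLAa×TtLlAa grid (8·8=64): TTLLAA=2 TTLLAa=4 TTLLaa=2 TTLlAA=2 TTLlAa=4 TTLlaa=2 TtLLAA=4 TtLLAa=8 TtLLaa=4 TtLlAA=4 TtLlAa=8 TtLlaa=4 ttLLAA=2 ttLLAa=4 ttLLaa=2 ttLlAA=2 ttLlAa=4 ttLlaa=2
ttLLaa hits 2/64; gcd=2; 2÷2/64÷2 = 1/32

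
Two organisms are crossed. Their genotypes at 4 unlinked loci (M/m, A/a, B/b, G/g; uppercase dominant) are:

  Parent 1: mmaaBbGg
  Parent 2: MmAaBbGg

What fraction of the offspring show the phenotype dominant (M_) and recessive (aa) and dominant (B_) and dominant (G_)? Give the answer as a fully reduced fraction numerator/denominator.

mmaaBbGg gametes: maBG×4, maBg×4, mabG×4, mabg×4
MmAaBbGg gametes: MABG×1, MABg×1, MAbG×1, MAbg×1, MaBG×1, MaBg×1, MabG×1, Mabg×1, mABG×1, mABg×1, mAbG×1, mAbg×1, maBG×1, maBg×1, mabG×1, mabg×1
mmaaBbGg×MmAaBbGg grid (16·16=256): MmAaBBGG=4 MmAaBBGg=8 MmAaBBgg=4 MmAaBbGG=8 MmAaBbGg=16 MmAaBbgg=8 MmAabbGG=4 MmAabbGg=8 MmAabbgg=4 MmaaBBGG=4 MmaaBBGg=8 MmaaBBgg=4 MmaaBbGG=8 MmaaBbGg=16 MmaaBbgg=8 MmaabbGG=4 MmaabbGg=8 Mmaabbgg=4 mmAaBBGG=4 mmAaBBGg=8 mmAaBBgg=4 mmAaBbGG=8 mmAaBbGg=16 mmAaBbgg=8 mmAabbGG=4 mmAabbGg=8 mmAabbgg=4 mmaaBBGG=4 mmaaBBGg=8 mmaaBBgg=4 mmaaBbGG=8 mmaaBbGg=16 mmaaBbgg=8 mmaabbGG=4 mmaabbGg=8 mmaabbgg=4
M_ aa B_ G_ hits 36/256; gcd=4; 36÷4/256÷4 = 9/64

P(M_ aa B_ G_) = 9/64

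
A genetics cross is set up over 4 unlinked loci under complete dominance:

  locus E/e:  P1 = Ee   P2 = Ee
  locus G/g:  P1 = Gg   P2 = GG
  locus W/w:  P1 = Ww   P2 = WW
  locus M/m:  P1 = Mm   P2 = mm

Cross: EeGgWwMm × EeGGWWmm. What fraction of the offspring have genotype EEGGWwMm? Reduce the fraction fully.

P(EEGGWwMm) = 1/32

EeGgWwMm gametes: EGWM×1, EGWm×1, EGwM×1, EGwm×1, EgWM×1, EgWm×1, EgwM×1, Egwm×1, eGWM×1, eGWm×1, eGwM×1, eGwm×1, egWM×1, egWm×1, egwM×1, egwm×1
EeGGWWmm gametes: EGWm×8, eGWm×8
EeGgWwMm×EeGGWWmm grid (16·16=256): EEGGWWMm=8 EEGGWWmm=8 EEGGWwMm=8 EEGGWwmm=8 EEGgWWMm=8 EEGgWWmm=8 EEGgWwMm=8 EEGgWwmm=8 EeGGWWMm=16 EeGGWWmm=16 EeGGWwMm=16 EeGGWwmm=16 EeGgWWMm=16 EeGgWWmm=16 EeGgWwMm=16 EeGgWwmm=16 eeGGWWMm=8 eeGGWWmm=8 eeGGWwMm=8 eeGGWwmm=8 eeGgWWMm=8 eeGgWWmm=8 eeGgWwMm=8 eeGgWwmm=8
EEGGWwMm hits 8/256; gcd=8; 8÷8/256÷8 = 1/32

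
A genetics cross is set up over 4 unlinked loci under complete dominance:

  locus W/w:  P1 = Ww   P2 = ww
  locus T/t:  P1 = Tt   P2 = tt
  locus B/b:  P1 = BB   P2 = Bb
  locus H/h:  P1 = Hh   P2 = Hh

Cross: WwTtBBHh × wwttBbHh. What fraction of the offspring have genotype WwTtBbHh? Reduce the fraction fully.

P(WwTtBbHh) = 1/16

WwTtBBHh gametes: WTBH×2, WTBh×2, WtBH×2, WtBh×2, wTBH×2, wTBh×2, wtBH×2, wtBh×2
wwttBbHh gametes: wtBH×4, wtBh×4, wtbH×4, wtbh×4
WwTtBBHh×wwttBbHh grid (16·16=256): WwTtBBHH=8 WwTtBBHh=16 WwTtBBhh=8 WwTtBbHH=8 WwTtBbHh=16 WwTtBbhh=8 WwttBBHH=8 WwttBBHh=16 WwttBBhh=8 WwttBbHH=8 WwttBbHh=16 WwttBbhh=8 wwTtBBHH=8 wwTtBBHh=16 wwTtBBhh=8 wwTtBbHH=8 wwTtBbHh=16 wwTtBbhh=8 wwttBBHH=8 wwttBBHh=16 wwttBBhh=8 wwttBbHH=8 wwttBbHh=16 wwttBbhh=8
WwTtBbHh hits 16/256; gcd=16; 16÷16/256÷16 = 1/16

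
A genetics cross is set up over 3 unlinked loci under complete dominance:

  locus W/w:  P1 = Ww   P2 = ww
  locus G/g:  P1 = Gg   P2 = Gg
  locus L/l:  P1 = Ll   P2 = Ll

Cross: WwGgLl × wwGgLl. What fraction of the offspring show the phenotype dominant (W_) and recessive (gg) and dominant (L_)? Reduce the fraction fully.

WwGgLl gametes: WGL×1, WGl×1, WgL×1, Wgl×1, wGL×1, wGl×1, wgL×1, wgl×1
wwGgLl gametes: wGL×2, wGl×2, wgL×2, wgl×2
WwGgLl×wwGgLl grid (8·8=64): WwGGLL=2 WwGGLl=4 WwGGll=2 WwGgLL=4 WwGgLl=8 WwGgll=4 WwggLL=2 WwggLl=4 Wwggll=2 wwGGLL=2 wwGGLl=4 wwGGll=2 wwGgLL=4 wwGgLl=8 wwGgll=4 wwggLL=2 wwggLl=4 wwggll=2
W_ gg L_ hits 6/64; gcd=2; 6÷2/64÷2 = 3/32

P(W_ gg L_) = 3/32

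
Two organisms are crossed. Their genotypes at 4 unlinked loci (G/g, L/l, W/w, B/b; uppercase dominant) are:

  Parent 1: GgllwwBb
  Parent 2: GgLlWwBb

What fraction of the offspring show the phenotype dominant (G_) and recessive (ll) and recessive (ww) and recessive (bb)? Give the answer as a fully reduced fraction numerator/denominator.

P(G_ ll ww bb) = 3/64

GgllwwBb gametes: GlwB×4, Glwb×4, glwB×4, glwb×4
GgLlWwBb gametes: GLWB×1, GLWb×1, GLwB×1, GLwb×1, GlWB×1, GlWb×1, GlwB×1, Glwb×1, gLWB×1, gLWb×1, gLwB×1, gLwb×1, glWB×1, glWb×1, glwB×1, glwb×1
GgllwwBb×GgLlWwBb grid (16·16=256): GGLlWwBB=4 GGLlWwBb=8 GGLlWwbb=4 GGLlwwBB=4 GGLlwwBb=8 GGLlwwbb=4 GGllWwBB=4 GGllWwBb=8 GGllWwbb=4 GGllwwBB=4 GGllwwBb=8 GGllwwbb=4 GgLlWwBB=8 GgLlWwBb=16 GgLlWwbb=8 GgLlwwBB=8 GgLlwwBb=16 GgLlwwbb=8 GgllWwBB=8 GgllWwBb=16 GgllWwbb=8 GgllwwBB=8 GgllwwBb=16 Ggllwwbb=8 ggLlWwBB=4 ggLlWwBb=8 ggLlWwbb=4 ggLlwwBB=4 ggLlwwBb=8 ggLlwwbb=4 ggllWwBB=4 ggllWwBb=8 ggllWwbb=4 ggllwwBB=4 ggllwwBb=8 ggllwwbb=4
G_ ll ww bb hits 12/256; gcd=4; 12÷4/256÷4 = 3/64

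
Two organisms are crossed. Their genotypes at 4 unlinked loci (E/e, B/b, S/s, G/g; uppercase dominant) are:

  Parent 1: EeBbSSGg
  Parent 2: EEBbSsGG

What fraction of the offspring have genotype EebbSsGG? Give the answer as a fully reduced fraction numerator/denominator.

P(EebbSsGG) = 1/32

EeBbSSGg gametes: EBSG×2, EBSg×2, EbSG×2, EbSg×2, eBSG×2, eBSg×2, ebSG×2, ebSg×2
EEBbSsGG gametes: EBSG×4, EBsG×4, EbSG×4, EbsG×4
EeBbSSGg×EEBbSsGG grid (16·16=256): EEBBSSGG=8 EEBBSSGg=8 EEBBSsGG=8 EEBBSsGg=8 EEBbSSGG=16 EEBbSSGg=16 EEBbSsGG=16 EEBbSsGg=16 EEbbSSGG=8 EEbbSSGg=8 EEbbSsGG=8 EEbbSsGg=8 EeBBSSGG=8 EeBBSSGg=8 EeBBSsGG=8 EeBBSsGg=8 EeBbSSGG=16 EeBbSSGg=16 EeBbSsGG=16 EeBbSsGg=16 EebbSSGG=8 EebbSSGg=8 EebbSsGG=8 EebbSsGg=8
EebbSsGG hits 8/256; gcd=8; 8÷8/256÷8 = 1/32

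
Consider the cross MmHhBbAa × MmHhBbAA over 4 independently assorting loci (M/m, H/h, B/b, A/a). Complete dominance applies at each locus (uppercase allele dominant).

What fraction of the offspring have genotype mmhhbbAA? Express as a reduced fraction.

MmHhBbAa gametes: MHBA×1, MHBa×1, MHbA×1, MHba×1, MhBA×1, MhBa×1, MhbA×1, Mhba×1, mHBA×1, mHBa×1, mHbA×1, mHba×1, mhBA×1, mhBa×1, mhbA×1, mhba×1
MmHhBbAA gametes: MHBA×2, MHbA×2, MhBA×2, MhbA×2, mHBA×2, mHbA×2, mhBA×2, mhbA×2
MmHhBbAa×MmHhBbAA grid (16·16=256): MMHHBBAA=2 MMHHBBAa=2 MMHHBbAA=4 MMHHBbAa=4 MMHHbbAA=2 MMHHbbAa=2 MMHhBBAA=4 MMHhBBAa=4 MMHhBbAA=8 MMHhBbAa=8 MMHhbbAA=4 MMHhbbAa=4 MMhhBBAA=2 MMhhBBAa=2 MMhhBbAA=4 MMhhBbAa=4 MMhhbbAA=2 MMhhbbAa=2 MmHHBBAA=4 MmHHBBAa=4 MmHHBbAA=8 MmHHBbAa=8 MmHHbbAA=4 MmHHbbAa=4 MmHhBBAA=8 MmHhBBAa=8 MmHhBbAA=16 MmHhBbAa=16 MmHhbbAA=8 MmHhbbAa=8 MmhhBBAA=4 MmhhBBAa=4 MmhhBbAA=8 MmhhBbAa=8 MmhhbbAA=4 MmhhbbAa=4 mmHHBBAA=2 mmHHBBAa=2 mmHHBbAA=4 mmHHBbAa=4 mmHHbbAA=2 mmHHbbAa=2 mmHhBBAA=4 mmHhBBAa=4 mmHhBbAA=8 mmHhBbAa=8 mmHhbbAA=4 mmHhbbAa=4 mmhhBBAA=2 mmhhBBAa=2 mmhhBbAA=4 mmhhBbAa=4 mmhhbbAA=2 mmhhbbAa=2
mmhhbbAA hits 2/256; gcd=2; 2÷2/256÷2 = 1/128

P(mmhhbbAA) = 1/128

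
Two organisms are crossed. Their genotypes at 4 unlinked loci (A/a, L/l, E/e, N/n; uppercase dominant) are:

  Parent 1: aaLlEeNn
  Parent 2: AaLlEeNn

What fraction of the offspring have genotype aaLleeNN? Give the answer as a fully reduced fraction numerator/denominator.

P(aaLleeNN) = 1/64

aaLlEeNn gametes: aLEN×2, aLEn×2, aLeN×2, aLen×2, alEN×2, alEn×2, aleN×2, alen×2
AaLlEeNn gametes: ALEN×1, ALEn×1, ALeN×1, ALen×1, AlEN×1, AlEn×1, AleN×1, Alen×1, aLEN×1, aLEn×1, aLeN×1, aLen×1, alEN×1, alEn×1, aleN×1, alen×1
aaLlEeNn×AaLlEeNn grid (16·16=256): AaLLEENN=2 AaLLEENn=4 AaLLEEnn=2 AaLLEeNN=4 AaLLEeNn=8 AaLLEenn=4 AaLLeeNN=2 AaLLeeNn=4 AaLLeenn=2 AaLlEENN=4 AaLlEENn=8 AaLlEEnn=4 AaLlEeNN=8 AaLlEeNn=16 AaLlEenn=8 AaLleeNN=4 AaLleeNn=8 AaLleenn=4 AallEENN=2 AallEENn=4 AallEEnn=2 AallEeNN=4 AallEeNn=8 AallEenn=4 AalleeNN=2 AalleeNn=4 Aalleenn=2 aaLLEENN=2 aaLLEENn=4 aaLLEEnn=2 aaLLEeNN=4 aaLLEeNn=8 aaLLEenn=4 aaLLeeNN=2 aaLLeeNn=4 aaLLeenn=2 aaLlEENN=4 aaLlEENn=8 aaLlEEnn=4 aaLlEeNN=8 aaLlEeNn=16 aaLlEenn=8 aaLleeNN=4 aaLleeNn=8 aaLleenn=4 aallEENN=2 aallEENn=4 aallEEnn=2 aallEeNN=4 aallEeNn=8 aallEenn=4 aalleeNN=2 aalleeNn=4 aalleenn=2
aaLleeNN hits 4/256; gcd=4; 4÷4/256÷4 = 1/64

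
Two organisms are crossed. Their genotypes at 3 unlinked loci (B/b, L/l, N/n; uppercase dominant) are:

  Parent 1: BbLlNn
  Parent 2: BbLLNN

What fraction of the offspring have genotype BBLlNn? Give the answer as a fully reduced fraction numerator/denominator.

BbLlNn gametes: BLN×1, BLn×1, BlN×1, Bln×1, bLN×1, bLn×1, blN×1, bln×1
BbLLNN gametes: BLN×4, bLN×4
BbLlNn×BbLLNN grid (8·8=64): BBLLNN=4 BBLLNn=4 BBLlNN=4 BBLlNn=4 BbLLNN=8 BbLLNn=8 BbLlNN=8 BbLlNn=8 bbLLNN=4 bbLLNn=4 bbLlNN=4 bbLlNn=4
BBLlNn hits 4/64; gcd=4; 4÷4/64÷4 = 1/16

P(BBLlNn) = 1/16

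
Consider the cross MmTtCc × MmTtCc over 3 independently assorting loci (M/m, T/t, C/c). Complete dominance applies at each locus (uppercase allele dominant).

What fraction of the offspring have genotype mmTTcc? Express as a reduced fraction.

P(mmTTcc) = 1/64

MmTtCc gametes: MTC×1, MTc×1, MtC×1, Mtc×1, mTC×1, mTc×1, mtC×1, mtc×1
MmTtCc gametes: MTC×1, MTc×1, MtC×1, Mtc×1, mTC×1, mTc×1, mtC×1, mtc×1
MmTtCc×MmTtCc grid (8·8=64): MMTTCC=1 MMTTCc=2 MMTTcc=1 MMTtCC=2 MMTtCc=4 MMTtcc=2 MMttCC=1 MMttCc=2 MMttcc=1 MmTTCC=2 MmTTCc=4 MmTTcc=2 MmTtCC=4 MmTtCc=8 MmTtcc=4 MmttCC=2 MmttCc=4 Mmttcc=2 mmTTCC=1 mmTTCc=2 mmTTcc=1 mmTtCC=2 mmTtCc=4 mmTtcc=2 mmttCC=1 mmttCc=2 mmttcc=1
mmTTcc hits 1/64; gcd=1; 1÷1/64÷1 = 1/64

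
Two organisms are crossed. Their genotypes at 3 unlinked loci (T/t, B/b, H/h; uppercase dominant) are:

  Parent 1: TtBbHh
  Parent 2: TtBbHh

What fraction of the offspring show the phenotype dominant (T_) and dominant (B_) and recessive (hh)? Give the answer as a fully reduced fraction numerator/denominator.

P(T_ B_ hh) = 9/64

TtBbHh gametes: TBH×1, TBh×1, TbH×1, Tbh×1, tBH×1, tBh×1, tbH×1, tbh×1
TtBbHh gametes: TBH×1, TBh×1, TbH×1, Tbh×1, tBH×1, tBh×1, tbH×1, tbh×1
TtBbHh×TtBbHh grid (8·8=64): TTBBHH=1 TTBBHh=2 TTBBhh=1 TTBbHH=2 TTBbHh=4 TTBbhh=2 TTbbHH=1 TTbbHh=2 TTbbhh=1 TtBBHH=2 TtBBHh=4 TtBBhh=2 TtBbHH=4 TtBbHh=8 TtBbhh=4 TtbbHH=2 TtbbHh=4 Ttbbhh=2 ttBBHH=1 ttBBHh=2 ttBBhh=1 ttBbHH=2 ttBbHh=4 ttBbhh=2 ttbbHH=1 ttbbHh=2 ttbbhh=1
T_ B_ hh hits 9/64; gcd=1; 9÷1/64÷1 = 9/64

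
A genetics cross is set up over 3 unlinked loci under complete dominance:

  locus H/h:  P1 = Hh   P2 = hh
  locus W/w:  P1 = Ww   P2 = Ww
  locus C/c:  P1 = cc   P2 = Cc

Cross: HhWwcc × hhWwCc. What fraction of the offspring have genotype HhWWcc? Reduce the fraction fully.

HhWwcc gametes: HWc×2, Hwc×2, hWc×2, hwc×2
hhWwCc gametes: hWC×2, hWc×2, hwC×2, hwc×2
HhWwcc×hhWwCc grid (8·8=64): HhWWCc=4 HhWWcc=4 HhWwCc=8 HhWwcc=8 HhwwCc=4 Hhwwcc=4 hhWWCc=4 hhWWcc=4 hhWwCc=8 hhWwcc=8 hhwwCc=4 hhwwcc=4
HhWWcc hits 4/64; gcd=4; 4÷4/64÷4 = 1/16

P(HhWWcc) = 1/16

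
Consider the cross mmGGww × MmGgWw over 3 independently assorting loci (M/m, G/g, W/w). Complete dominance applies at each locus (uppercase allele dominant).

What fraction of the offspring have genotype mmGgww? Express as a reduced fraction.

P(mmGgww) = 1/8

mmGGww gametes: mGw×8
MmGgWw gametes: MGW×1, MGw×1, MgW×1, Mgw×1, mGW×1, mGw×1, mgW×1, mgw×1
mmGGww×MmGgWw grid (8·8=64): MmGGWw=8 MmGGww=8 MmGgWw=8 MmGgww=8 mmGGWw=8 mmGGww=8 mmGgWw=8 mmGgww=8
mmGgww hits 8/64; gcd=8; 8÷8/64÷8 = 1/8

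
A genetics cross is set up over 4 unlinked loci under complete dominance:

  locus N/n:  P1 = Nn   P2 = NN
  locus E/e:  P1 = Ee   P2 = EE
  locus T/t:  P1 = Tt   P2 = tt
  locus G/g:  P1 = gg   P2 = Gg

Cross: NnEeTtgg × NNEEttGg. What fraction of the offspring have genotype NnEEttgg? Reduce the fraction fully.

NnEeTtgg gametes: NETg×2, NEtg×2, NeTg×2, Netg×2, nETg×2, nEtg×2, neTg×2, netg×2
NNEEttGg gametes: NEtG×8, NEtg×8
NnEeTtgg×NNEEttGg grid (16·16=256): NNEETtGg=16 NNEETtgg=16 NNEEttGg=16 NNEEttgg=16 NNEeTtGg=16 NNEeTtgg=16 NNEettGg=16 NNEettgg=16 NnEETtGg=16 NnEETtgg=16 NnEEttGg=16 NnEEttgg=16 NnEeTtGg=16 NnEeTtgg=16 NnEettGg=16 NnEettgg=16
NnEEttgg hits 16/256; gcd=16; 16÷16/256÷16 = 1/16

P(NnEEttgg) = 1/16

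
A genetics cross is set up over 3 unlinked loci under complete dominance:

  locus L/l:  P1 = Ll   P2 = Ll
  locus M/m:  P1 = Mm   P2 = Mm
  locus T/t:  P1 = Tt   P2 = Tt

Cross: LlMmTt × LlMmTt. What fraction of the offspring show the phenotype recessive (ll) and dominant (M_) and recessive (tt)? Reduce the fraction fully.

LlMmTt gametes: LMT×1, LMt×1, LmT×1, Lmt×1, lMT×1, lMt×1, lmT×1, lmt×1
LlMmTt gametes: LMT×1, LMt×1, LmT×1, Lmt×1, lMT×1, lMt×1, lmT×1, lmt×1
LlMmTt×LlMmTt grid (8·8=64): LLMMTT=1 LLMMTt=2 LLMMtt=1 LLMmTT=2 LLMmTt=4 LLMmtt=2 LLmmTT=1 LLmmTt=2 LLmmtt=1 LlMMTT=2 LlMMTt=4 LlMMtt=2 LlMmTT=4 LlMmTt=8 LlMmtt=4 LlmmTT=2 LlmmTt=4 Llmmtt=2 llMMTT=1 llMMTt=2 llMMtt=1 llMmTT=2 llMmTt=4 llMmtt=2 llmmTT=1 llmmTt=2 llmmtt=1
ll M_ tt hits 3/64; gcd=1; 3÷1/64÷1 = 3/64

P(ll M_ tt) = 3/64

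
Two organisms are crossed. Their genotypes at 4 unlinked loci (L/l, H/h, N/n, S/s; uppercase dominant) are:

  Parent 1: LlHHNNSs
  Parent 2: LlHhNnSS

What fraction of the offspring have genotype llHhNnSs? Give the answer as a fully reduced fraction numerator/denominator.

LlHHNNSs gametes: LHNS×4, LHNs×4, lHNS×4, lHNs×4
LlHhNnSS gametes: LHNS×2, LHnS×2, LhNS×2, LhnS×2, lHNS×2, lHnS×2, lhNS×2, lhnS×2
LlHHNNSs×LlHhNnSS grid (16·16=256): LLHHNNSS=8 LLHHNNSs=8 LLHHNnSS=8 LLHHNnSs=8 LLHhNNSS=8 LLHhNNSs=8 LLHhNnSS=8 LLHhNnSs=8 LlHHNNSS=16 LlHHNNSs=16 LlHHNnSS=16 LlHHNnSs=16 LlHhNNSS=16 LlHhNNSs=16 LlHhNnSS=16 LlHhNnSs=16 llHHNNSS=8 llHHNNSs=8 llHHNnSS=8 llHHNnSs=8 llHhNNSS=8 llHhNNSs=8 llHhNnSS=8 llHhNnSs=8
llHhNnSs hits 8/256; gcd=8; 8÷8/256÷8 = 1/32

P(llHhNnSs) = 1/32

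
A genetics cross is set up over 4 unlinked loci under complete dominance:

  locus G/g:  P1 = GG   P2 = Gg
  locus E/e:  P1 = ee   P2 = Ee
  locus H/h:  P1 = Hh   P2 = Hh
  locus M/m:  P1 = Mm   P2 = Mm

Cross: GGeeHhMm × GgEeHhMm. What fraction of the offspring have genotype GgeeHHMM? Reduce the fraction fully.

GGeeHhMm gametes: GeHM×4, GeHm×4, GehM×4, Gehm×4
GgEeHhMm gametes: GEHM×1, GEHm×1, GEhM×1, GEhm×1, GeHM×1, GeHm×1, GehM×1, Gehm×1, gEHM×1, gEHm×1, gEhM×1, gEhm×1, geHM×1, geHm×1, gehM×1, gehm×1
GGeeHhMm×GgEeHhMm grid (16·16=256): GGEeHHMM=4 GGEeHHMm=8 GGEeHHmm=4 GGEeHhMM=8 GGEeHhMm=16 GGEeHhmm=8 GGEehhMM=4 GGEehhMm=8 GGEehhmm=4 GGeeHHMM=4 GGeeHHMm=8 GGeeHHmm=4 GGeeHhMM=8 GGeeHhMm=16 GGeeHhmm=8 GGeehhMM=4 GGeehhMm=8 GGeehhmm=4 GgEeHHMM=4 GgEeHHMm=8 GgEeHHmm=4 GgEeHhMM=8 GgEeHhMm=16 GgEeHhmm=8 GgEehhMM=4 GgEehhMm=8 GgEehhmm=4 GgeeHHMM=4 GgeeHHMm=8 GgeeHHmm=4 GgeeHhMM=8 GgeeHhMm=16 GgeeHhmm=8 GgeehhMM=4 GgeehhMm=8 Ggeehhmm=4
GgeeHHMM hits 4/256; gcd=4; 4÷4/256÷4 = 1/64

P(GgeeHHMM) = 1/64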